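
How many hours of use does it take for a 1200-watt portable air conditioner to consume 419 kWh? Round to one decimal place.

Hours = 419 kWh ÷ 1.2 kW = 349.2 h

349.2 h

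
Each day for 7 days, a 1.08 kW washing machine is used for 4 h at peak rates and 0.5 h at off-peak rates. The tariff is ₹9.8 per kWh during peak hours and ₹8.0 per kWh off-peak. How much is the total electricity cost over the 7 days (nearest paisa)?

₹326.59

Peak energy = 1.08 kW × 4 h × 7 = 30.24 kWh
Off-peak energy = 1.08 kW × 0.5 h × 7 = 3.78 kWh
Cost = 30.24 × ₹9.8 + 3.78 × ₹8.0 = ₹296.352 + ₹30.24 = ₹326.59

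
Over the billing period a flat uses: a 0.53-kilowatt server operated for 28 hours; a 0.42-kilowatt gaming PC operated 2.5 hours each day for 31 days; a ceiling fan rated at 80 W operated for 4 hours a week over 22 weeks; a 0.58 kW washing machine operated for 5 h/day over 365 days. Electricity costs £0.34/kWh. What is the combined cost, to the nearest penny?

server: 0.53 kW × 28 h = 14.84 kWh
gaming PC: Runtime = 2.5 h/day × 31 days = 77.5 h
gaming PC: 0.42 kW × 77.5 h = 32.55 kWh
ceiling fan: Runtime = 4 h/week × 22 weeks = 88 h
ceiling fan: 0.08 kW × 88 h = 7.04 kWh
washing machine: Runtime = 5 h/day × 365 days = 1825 h
washing machine: 0.58 kW × 1825 h = 1058.5 kWh
Total energy = 1112.93 kWh
Cost = 1112.93 × £0.34 = £378.40

£378.40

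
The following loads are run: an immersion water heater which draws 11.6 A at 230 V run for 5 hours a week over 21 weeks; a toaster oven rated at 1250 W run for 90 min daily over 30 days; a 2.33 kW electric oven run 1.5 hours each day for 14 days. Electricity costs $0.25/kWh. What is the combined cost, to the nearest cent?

$96.33

immersion water heater: Power = 11.6 A × 230 V = 2668 W = 2.668 kW
immersion water heater: Runtime = 5 h/week × 21 weeks = 105 h
immersion water heater: 2.668 kW × 105 h = 280.14 kWh
toaster oven: Runtime = 90 min × 30 = 2700 min = 45 h
toaster oven: 1.25 kW × 45 h = 56.25 kWh
electric oven: Runtime = 1.5 h/day × 14 days = 21 h
electric oven: 2.33 kW × 21 h = 48.93 kWh
Total energy = 385.32 kWh
Cost = 385.32 × $0.25 = $96.33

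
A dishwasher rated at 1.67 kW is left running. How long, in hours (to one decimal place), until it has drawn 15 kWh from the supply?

9.0 h

Hours = 15 kWh ÷ 1.67 kW = 9.0 h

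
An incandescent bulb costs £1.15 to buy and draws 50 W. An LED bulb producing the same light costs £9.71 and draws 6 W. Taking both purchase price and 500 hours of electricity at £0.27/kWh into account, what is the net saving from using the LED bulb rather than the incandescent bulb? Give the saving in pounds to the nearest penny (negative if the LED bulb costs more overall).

-£2.62

incandescent bulb: £1.15 + (50/1000) kW × 500 h × £0.27 = £1.15 + £6.75 = £7.9
LED bulb: £9.71 + (6/1000) kW × 500 h × £0.27 = £9.71 + £0.81 = £10.52
Saving = £7.9 − £10.52 = −£2.62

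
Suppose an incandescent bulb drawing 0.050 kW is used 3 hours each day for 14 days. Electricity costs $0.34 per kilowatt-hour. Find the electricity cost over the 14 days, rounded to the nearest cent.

Runtime = 3 h/day × 14 days = 42 h
Energy = 0.05 kW × 42 h = 2.1 kWh
Cost = 2.1 kWh × $0.34/kWh = $0.71

$0.71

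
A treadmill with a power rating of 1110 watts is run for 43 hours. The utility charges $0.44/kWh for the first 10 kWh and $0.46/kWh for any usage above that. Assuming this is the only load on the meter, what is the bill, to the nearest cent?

$21.76

Energy = 1.11 kW × 43 h = 47.73 kWh
Tier 1 (0–10 kWh): 10 × $0.44 = $4.4
Above 10 kWh: 37.73 × $0.46 = $17.3558
Bill = $21.76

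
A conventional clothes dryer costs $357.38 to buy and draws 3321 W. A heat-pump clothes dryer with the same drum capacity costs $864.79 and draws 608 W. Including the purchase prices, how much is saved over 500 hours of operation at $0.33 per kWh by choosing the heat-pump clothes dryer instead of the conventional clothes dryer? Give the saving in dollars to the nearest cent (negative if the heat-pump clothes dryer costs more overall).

conventional clothes dryer: $357.38 + (3321/1000) kW × 500 h × $0.33 = $357.38 + $547.965 = $905.345
heat-pump clothes dryer: $864.79 + (608/1000) kW × 500 h × $0.33 = $864.79 + $100.32 = $965.11
Saving = $905.345 − $965.11 = −$59.765 → -$59.77

-$59.77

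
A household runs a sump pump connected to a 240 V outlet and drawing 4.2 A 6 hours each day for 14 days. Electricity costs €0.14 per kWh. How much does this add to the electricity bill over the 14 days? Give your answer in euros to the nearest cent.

€11.85

Power = 4.2 A × 240 V = 1008 W = 1.008 kW
Runtime = 6 h/day × 14 days = 84 h
Energy = 1.008 kW × 84 h = 84.672 kWh
Cost = 84.672 kWh × €0.14/kWh = €11.85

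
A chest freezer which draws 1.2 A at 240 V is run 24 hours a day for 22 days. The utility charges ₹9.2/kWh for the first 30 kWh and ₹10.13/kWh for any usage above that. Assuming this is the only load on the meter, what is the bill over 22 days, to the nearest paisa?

₹1512.51

Power = 1.2 A × 240 V = 288 W = 0.288 kW
Runtime = 24 h × 22 = 528 h
Energy = 0.288 kW × 528 h = 152.064 kWh
Tier 1 (0–30 kWh): 30 × ₹9.2 = ₹276
Above 30 kWh: 122.064 × ₹10.13 = ₹1236.50832
Bill = ₹1512.51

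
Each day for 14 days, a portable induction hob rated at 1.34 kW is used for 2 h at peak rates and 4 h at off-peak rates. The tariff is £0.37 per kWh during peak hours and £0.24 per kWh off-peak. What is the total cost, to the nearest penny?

Peak energy = 1.34 kW × 2 h × 14 = 37.52 kWh
Off-peak energy = 1.34 kW × 4 h × 14 = 75.04 kWh
Cost = 37.52 × £0.37 + 75.04 × £0.24 = £13.8824 + £18.0096 = £31.89

£31.89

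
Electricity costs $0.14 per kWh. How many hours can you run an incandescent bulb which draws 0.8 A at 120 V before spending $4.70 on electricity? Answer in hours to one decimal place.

Power = 0.8 A × 120 V = 96 W = 0.096 kW
Energy available = $4.70 ÷ $0.14/kWh = 33.5714 kWh
Hours = 33.5714 kWh ÷ 0.096 kW = 349.7 h

349.7 h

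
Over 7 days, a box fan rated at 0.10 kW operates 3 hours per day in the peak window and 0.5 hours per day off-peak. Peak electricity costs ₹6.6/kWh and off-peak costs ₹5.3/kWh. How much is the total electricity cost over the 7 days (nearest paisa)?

Peak energy = 0.1 kW × 3 h × 7 = 2.1 kWh
Off-peak energy = 0.1 kW × 0.5 h × 7 = 0.35 kWh
Cost = 2.1 × ₹6.6 + 0.35 × ₹5.3 = ₹13.86 + ₹1.855 = ₹15.72

₹15.72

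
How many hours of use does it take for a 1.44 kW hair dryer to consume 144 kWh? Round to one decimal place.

Hours = 144 kWh ÷ 1.44 kW = 100.0 h

100.0 h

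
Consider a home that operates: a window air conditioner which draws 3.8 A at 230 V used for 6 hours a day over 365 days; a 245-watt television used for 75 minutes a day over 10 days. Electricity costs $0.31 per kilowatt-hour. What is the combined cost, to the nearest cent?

$594.31

window air conditioner: Power = 3.8 A × 230 V = 874 W = 0.874 kW
window air conditioner: Runtime = 6 h/day × 365 days = 2190 h
window air conditioner: 0.874 kW × 2190 h = 1914.06 kWh
television: Runtime = 75 min × 10 = 750 min = 12.5 h
television: 0.245 kW × 12.5 h = 3.0625 kWh
Total energy = 1917.1225 kWh
Cost = 1917.1225 × $0.31 = $594.31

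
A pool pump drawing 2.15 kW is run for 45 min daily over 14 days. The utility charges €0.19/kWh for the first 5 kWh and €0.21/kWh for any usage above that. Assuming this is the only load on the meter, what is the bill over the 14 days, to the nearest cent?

Runtime = 45 min × 14 = 630 min = 10.5 h
Energy = 2.15 kW × 10.5 h = 22.575 kWh
Tier 1 (0–5 kWh): 5 × €0.19 = €0.95
Above 5 kWh: 17.575 × €0.21 = €3.69075
Bill = €4.64

€4.64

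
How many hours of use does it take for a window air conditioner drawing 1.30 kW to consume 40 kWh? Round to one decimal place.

Hours = 40 kWh ÷ 1.3 kW = 30.8 h

30.8 h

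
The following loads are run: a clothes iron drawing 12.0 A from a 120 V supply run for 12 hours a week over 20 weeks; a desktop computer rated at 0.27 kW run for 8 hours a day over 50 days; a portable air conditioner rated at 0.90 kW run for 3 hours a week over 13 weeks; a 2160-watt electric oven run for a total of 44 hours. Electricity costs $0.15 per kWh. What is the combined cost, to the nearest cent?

clothes iron: Power = 12.0 A × 120 V = 1440 W = 1.44 kW
clothes iron: Runtime = 12 h/week × 20 weeks = 240 h
clothes iron: 1.44 kW × 240 h = 345.6 kWh
desktop computer: Runtime = 8 h/day × 50 days = 400 h
desktop computer: 0.27 kW × 400 h = 108 kWh
portable air conditioner: Runtime = 3 h/week × 13 weeks = 39 h
portable air conditioner: 0.9 kW × 39 h = 35.1 kWh
electric oven: 2.16 kW × 44 h = 95.04 kWh
Total energy = 583.74 kWh
Cost = 583.74 × $0.15 = $87.56

$87.56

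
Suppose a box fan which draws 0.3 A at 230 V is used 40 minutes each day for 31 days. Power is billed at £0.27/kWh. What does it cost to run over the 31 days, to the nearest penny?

£0.39

Power = 0.3 A × 230 V = 69 W = 0.069 kW
Runtime = 40 min × 31 = 1240 min = 20.666666… h
Energy = 0.069 kW × 20.666666… h = 1.426 kWh
Cost = 1.426 kWh × £0.27/kWh = £0.39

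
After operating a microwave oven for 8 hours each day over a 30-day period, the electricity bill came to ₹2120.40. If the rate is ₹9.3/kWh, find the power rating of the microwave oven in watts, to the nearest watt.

Energy = ₹2120.40 ÷ ₹9.3/kWh = 228 kWh
Runtime = 8 h/day × 30 days = 240 h
Power = 228 kWh ÷ 240 h = 0.95 kW = 950 W

950 W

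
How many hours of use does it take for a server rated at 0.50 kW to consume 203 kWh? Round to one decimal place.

406.0 h

Hours = 203 kWh ÷ 0.5 kW = 406.0 h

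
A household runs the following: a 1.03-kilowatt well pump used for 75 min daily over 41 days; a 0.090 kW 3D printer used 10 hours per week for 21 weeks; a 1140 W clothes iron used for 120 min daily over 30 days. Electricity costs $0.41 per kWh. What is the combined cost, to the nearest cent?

well pump: Runtime = 75 min × 41 = 3075 min = 51.25 h
well pump: 1.03 kW × 51.25 h = 52.7875 kWh
3D printer: Runtime = 10 h/week × 21 weeks = 210 h
3D printer: 0.09 kW × 210 h = 18.9 kWh
clothes iron: Runtime = 120 min × 30 = 3600 min = 60 h
clothes iron: 1.14 kW × 60 h = 68.4 kWh
Total energy = 140.0875 kWh
Cost = 140.0875 × $0.41 = $57.44

$57.44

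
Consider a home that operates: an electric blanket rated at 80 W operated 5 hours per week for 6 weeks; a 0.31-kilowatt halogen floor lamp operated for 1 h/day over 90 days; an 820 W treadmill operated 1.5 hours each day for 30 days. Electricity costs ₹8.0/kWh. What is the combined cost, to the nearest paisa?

₹537.60

electric blanket: Runtime = 5 h/week × 6 weeks = 30 h
electric blanket: 0.08 kW × 30 h = 2.4 kWh
halogen floor lamp: Runtime = 1 h/day × 90 days = 90 h
halogen floor lamp: 0.31 kW × 90 h = 27.9 kWh
treadmill: Runtime = 1.5 h/day × 30 days = 45 h
treadmill: 0.82 kW × 45 h = 36.9 kWh
Total energy = 67.2 kWh
Cost = 67.2 × ₹8.0 = ₹537.60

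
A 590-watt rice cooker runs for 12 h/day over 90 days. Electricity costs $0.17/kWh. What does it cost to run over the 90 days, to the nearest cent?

$108.32

Runtime = 12 h/day × 90 days = 1080 h
Energy = 0.59 kW × 1080 h = 637.2 kWh
Cost = 637.2 kWh × $0.17/kWh = $108.32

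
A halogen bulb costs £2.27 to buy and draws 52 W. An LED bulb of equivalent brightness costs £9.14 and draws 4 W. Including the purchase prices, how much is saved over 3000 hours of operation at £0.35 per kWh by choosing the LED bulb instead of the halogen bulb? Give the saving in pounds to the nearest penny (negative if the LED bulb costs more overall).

halogen bulb: £2.27 + (52/1000) kW × 3000 h × £0.35 = £2.27 + £54.6 = £56.87
LED bulb: £9.14 + (4/1000) kW × 3000 h × £0.35 = £9.14 + £4.2 = £13.34
Saving = £56.87 − £13.34 = £43.53

£43.53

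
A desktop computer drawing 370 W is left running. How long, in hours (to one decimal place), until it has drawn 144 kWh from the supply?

Hours = 144 kWh ÷ 0.37 kW = 389.2 h

389.2 h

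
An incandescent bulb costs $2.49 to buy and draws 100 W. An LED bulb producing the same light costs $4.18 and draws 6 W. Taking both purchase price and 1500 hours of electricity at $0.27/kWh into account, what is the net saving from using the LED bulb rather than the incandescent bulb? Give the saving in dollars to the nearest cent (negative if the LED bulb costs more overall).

$36.38

incandescent bulb: $2.49 + (100/1000) kW × 1500 h × $0.27 = $2.49 + $40.5 = $42.99
LED bulb: $4.18 + (6/1000) kW × 1500 h × $0.27 = $4.18 + $2.43 = $6.61
Saving = $42.99 − $6.61 = $36.38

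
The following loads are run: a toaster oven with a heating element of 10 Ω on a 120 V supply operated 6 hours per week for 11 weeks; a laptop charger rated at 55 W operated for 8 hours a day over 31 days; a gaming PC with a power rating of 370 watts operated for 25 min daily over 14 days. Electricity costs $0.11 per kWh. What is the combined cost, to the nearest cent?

toaster oven: Power = V²/R = 120²/10 = 1440 W = 1.44 kW
toaster oven: Runtime = 6 h/week × 11 weeks = 66 h
toaster oven: 1.44 kW × 66 h = 95.04 kWh
laptop charger: Runtime = 8 h/day × 31 days = 248 h
laptop charger: 0.055 kW × 248 h = 13.64 kWh
gaming PC: Runtime = 25 min × 14 = 350 min = 5.833333… h
gaming PC: 0.37 kW × 5.833333… h = 2.158333… kWh
Total energy = 110.838333… kWh
Cost = 110.838333… × $0.11 = $12.19

$12.19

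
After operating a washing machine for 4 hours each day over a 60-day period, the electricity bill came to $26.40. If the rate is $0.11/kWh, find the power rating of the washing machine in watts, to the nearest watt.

1000 W

Energy = $26.40 ÷ $0.11/kWh = 240 kWh
Runtime = 4 h/day × 60 days = 240 h
Power = 240 kWh ÷ 240 h = 1 kW = 1000 W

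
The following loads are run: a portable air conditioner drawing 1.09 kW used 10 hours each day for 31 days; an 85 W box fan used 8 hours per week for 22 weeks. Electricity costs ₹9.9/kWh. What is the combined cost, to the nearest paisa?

portable air conditioner: Runtime = 10 h/day × 31 days = 310 h
portable air conditioner: 1.09 kW × 310 h = 337.9 kWh
box fan: Runtime = 8 h/week × 22 weeks = 176 h
box fan: 0.085 kW × 176 h = 14.96 kWh
Total energy = 352.86 kWh
Cost = 352.86 × ₹9.9 = ₹3493.31

₹3493.31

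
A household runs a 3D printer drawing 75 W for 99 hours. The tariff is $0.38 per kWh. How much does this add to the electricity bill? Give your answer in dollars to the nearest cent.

Energy = 0.075 kW × 99 h = 7.425 kWh
Cost = 7.425 kWh × $0.38/kWh = $2.82

$2.82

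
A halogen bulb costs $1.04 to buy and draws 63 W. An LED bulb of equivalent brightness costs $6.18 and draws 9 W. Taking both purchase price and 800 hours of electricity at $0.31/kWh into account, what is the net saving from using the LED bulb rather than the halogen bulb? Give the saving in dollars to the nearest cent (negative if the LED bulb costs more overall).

halogen bulb: $1.04 + (63/1000) kW × 800 h × $0.31 = $1.04 + $15.624 = $16.664
LED bulb: $6.18 + (9/1000) kW × 800 h × $0.31 = $6.18 + $2.232 = $8.412
Saving = $16.664 − $8.412 = $8.252 → $8.25

$8.25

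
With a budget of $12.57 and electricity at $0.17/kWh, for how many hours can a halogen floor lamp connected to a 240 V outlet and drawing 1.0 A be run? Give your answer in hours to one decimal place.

308.1 h

Power = 1.0 A × 240 V = 240 W = 0.24 kW
Energy available = $12.57 ÷ $0.17/kWh = 73.9412 kWh
Hours = 73.9412 kWh ÷ 0.24 kW = 308.1 h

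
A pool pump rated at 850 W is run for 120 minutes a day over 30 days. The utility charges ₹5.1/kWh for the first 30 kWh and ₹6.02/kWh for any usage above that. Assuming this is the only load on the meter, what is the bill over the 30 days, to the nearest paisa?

₹279.42

Runtime = 120 min × 30 = 3600 min = 60 h
Energy = 0.85 kW × 60 h = 51 kWh
Tier 1 (0–30 kWh): 30 × ₹5.1 = ₹153
Above 30 kWh: 21 × ₹6.02 = ₹126.42
Bill = ₹279.42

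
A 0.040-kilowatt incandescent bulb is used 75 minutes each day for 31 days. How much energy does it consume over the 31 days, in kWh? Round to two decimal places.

1.55 kWh

Runtime = 75 min × 31 = 2325 min = 38.75 h
Energy = 0.04 kW × 38.75 h = 1.55 kWh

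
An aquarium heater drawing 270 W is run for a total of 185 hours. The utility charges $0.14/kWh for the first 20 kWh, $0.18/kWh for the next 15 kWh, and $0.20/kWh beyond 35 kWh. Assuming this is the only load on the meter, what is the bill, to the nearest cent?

Energy = 0.27 kW × 185 h = 49.95 kWh
Tier 1 (0–20 kWh): 20 × $0.14 = $2.8
Tier 2 (20–35 kWh): 15 × $0.18 = $2.7
Above 35 kWh: 14.95 × $0.20 = $2.99
Bill = $8.49

$8.49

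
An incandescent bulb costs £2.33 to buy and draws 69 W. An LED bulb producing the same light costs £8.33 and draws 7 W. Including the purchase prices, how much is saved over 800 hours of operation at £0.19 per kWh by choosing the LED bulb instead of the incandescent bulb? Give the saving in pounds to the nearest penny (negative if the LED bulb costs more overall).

£3.42

incandescent bulb: £2.33 + (69/1000) kW × 800 h × £0.19 = £2.33 + £10.488 = £12.818
LED bulb: £8.33 + (7/1000) kW × 800 h × £0.19 = £8.33 + £1.064 = £9.394
Saving = £12.818 − £9.394 = £3.424 → £3.42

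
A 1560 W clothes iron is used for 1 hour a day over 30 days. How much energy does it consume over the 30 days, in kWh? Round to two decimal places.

46.80 kWh

Runtime = 1 h/day × 30 days = 30 h
Energy = 1.56 kW × 30 h = 46.8 kWh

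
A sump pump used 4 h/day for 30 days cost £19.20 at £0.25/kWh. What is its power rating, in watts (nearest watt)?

640 W

Energy = £19.20 ÷ £0.25/kWh = 76.8 kWh
Runtime = 4 h/day × 30 days = 120 h
Power = 76.8 kWh ÷ 120 h = 0.64 kW = 640 W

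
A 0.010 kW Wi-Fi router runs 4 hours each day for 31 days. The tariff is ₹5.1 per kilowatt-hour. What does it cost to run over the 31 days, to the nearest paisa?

Runtime = 4 h/day × 31 days = 124 h
Energy = 0.01 kW × 124 h = 1.24 kWh
Cost = 1.24 kWh × ₹5.1/kWh = ₹6.32

₹6.32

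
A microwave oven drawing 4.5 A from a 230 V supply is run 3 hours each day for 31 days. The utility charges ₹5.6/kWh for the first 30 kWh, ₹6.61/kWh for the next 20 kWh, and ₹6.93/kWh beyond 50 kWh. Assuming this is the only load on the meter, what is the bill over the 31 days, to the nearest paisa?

₹620.75

Power = 4.5 A × 230 V = 1035 W = 1.035 kW
Runtime = 3 h/day × 31 days = 93 h
Energy = 1.035 kW × 93 h = 96.255 kWh
Tier 1 (0–30 kWh): 30 × ₹5.6 = ₹168
Tier 2 (30–50 kWh): 20 × ₹6.61 = ₹132.2
Above 50 kWh: 46.255 × ₹6.93 = ₹320.54715
Bill = ₹620.75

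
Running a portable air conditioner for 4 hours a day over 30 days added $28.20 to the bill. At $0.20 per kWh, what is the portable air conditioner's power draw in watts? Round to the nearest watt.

Energy = $28.20 ÷ $0.20/kWh = 141 kWh
Runtime = 4 h/day × 30 days = 120 h
Power = 141 kWh ÷ 120 h = 1.175 kW = 1175 W

1175 W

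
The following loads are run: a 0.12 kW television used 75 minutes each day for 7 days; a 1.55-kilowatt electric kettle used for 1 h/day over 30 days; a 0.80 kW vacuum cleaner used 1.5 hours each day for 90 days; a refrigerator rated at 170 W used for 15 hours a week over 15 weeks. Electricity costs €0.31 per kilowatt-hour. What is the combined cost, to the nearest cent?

television: Runtime = 75 min × 7 = 525 min = 8.75 h
television: 0.12 kW × 8.75 h = 1.05 kWh
electric kettle: Runtime = 1 h/day × 30 days = 30 h
electric kettle: 1.55 kW × 30 h = 46.5 kWh
vacuum cleaner: Runtime = 1.5 h/day × 90 days = 135 h
vacuum cleaner: 0.8 kW × 135 h = 108 kWh
refrigerator: Runtime = 15 h/week × 15 weeks = 225 h
refrigerator: 0.17 kW × 225 h = 38.25 kWh
Total energy = 193.8 kWh
Cost = 193.8 × €0.31 = €60.08

€60.08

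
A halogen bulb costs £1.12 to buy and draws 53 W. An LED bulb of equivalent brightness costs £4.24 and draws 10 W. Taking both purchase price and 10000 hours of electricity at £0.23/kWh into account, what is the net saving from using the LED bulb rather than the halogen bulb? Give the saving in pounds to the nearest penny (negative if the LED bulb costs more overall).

£95.78

halogen bulb: £1.12 + (53/1000) kW × 10000 h × £0.23 = £1.12 + £121.9 = £123.02
LED bulb: £4.24 + (10/1000) kW × 10000 h × £0.23 = £4.24 + £23 = £27.24
Saving = £123.02 − £27.24 = £95.78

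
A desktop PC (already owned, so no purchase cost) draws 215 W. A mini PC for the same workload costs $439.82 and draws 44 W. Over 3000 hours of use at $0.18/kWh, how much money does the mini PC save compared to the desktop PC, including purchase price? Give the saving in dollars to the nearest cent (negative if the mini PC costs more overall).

desktop PC: $0.00 + (215/1000) kW × 3000 h × $0.18 = $0.00 + $116.1 = $116.1
mini PC: $439.82 + (44/1000) kW × 3000 h × $0.18 = $439.82 + $23.76 = $463.58
Saving = $116.1 − $463.58 = −$347.48

-$347.48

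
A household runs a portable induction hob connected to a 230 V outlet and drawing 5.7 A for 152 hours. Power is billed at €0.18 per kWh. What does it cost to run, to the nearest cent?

Power = 5.7 A × 230 V = 1311 W = 1.311 kW
Energy = 1.311 kW × 152 h = 199.272 kWh
Cost = 199.272 kWh × €0.18/kWh = €35.87

€35.87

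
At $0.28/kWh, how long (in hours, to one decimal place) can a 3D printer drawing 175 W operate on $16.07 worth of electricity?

Energy available = $16.07 ÷ $0.28/kWh = 57.3929 kWh
Hours = 57.3929 kWh ÷ 0.175 kW = 328.0 h

328.0 h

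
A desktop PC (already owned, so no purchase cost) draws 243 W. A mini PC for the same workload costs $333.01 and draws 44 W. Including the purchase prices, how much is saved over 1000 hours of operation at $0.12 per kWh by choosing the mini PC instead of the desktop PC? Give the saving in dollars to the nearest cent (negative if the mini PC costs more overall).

-$309.13

desktop PC: $0.00 + (243/1000) kW × 1000 h × $0.12 = $0.00 + $29.16 = $29.16
mini PC: $333.01 + (44/1000) kW × 1000 h × $0.12 = $333.01 + $5.28 = $338.29
Saving = $29.16 − $338.29 = −$309.13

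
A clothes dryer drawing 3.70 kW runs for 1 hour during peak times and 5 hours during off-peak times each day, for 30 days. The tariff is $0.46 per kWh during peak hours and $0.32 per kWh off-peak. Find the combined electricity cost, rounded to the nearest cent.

Peak energy = 3.7 kW × 1 h × 30 = 111 kWh
Off-peak energy = 3.7 kW × 5 h × 30 = 555 kWh
Cost = 111 × $0.46 + 555 × $0.32 = $51.06 + $177.6 = $228.66

$228.66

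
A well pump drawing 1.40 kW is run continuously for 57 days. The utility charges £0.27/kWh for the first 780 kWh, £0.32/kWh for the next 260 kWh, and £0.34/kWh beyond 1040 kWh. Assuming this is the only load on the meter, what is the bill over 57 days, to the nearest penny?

Runtime = 24 h × 57 = 1368 h
Energy = 1.4 kW × 1368 h = 1915.2 kWh
Tier 1 (0–780 kWh): 780 × £0.27 = £210.6
Tier 2 (780–1040 kWh): 260 × £0.32 = £83.2
Above 1040 kWh: 875.2 × £0.34 = £297.568
Bill = £591.37

£591.37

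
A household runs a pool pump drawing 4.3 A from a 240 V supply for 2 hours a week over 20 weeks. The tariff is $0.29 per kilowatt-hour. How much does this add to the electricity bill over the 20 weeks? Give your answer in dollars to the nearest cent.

$11.97

Power = 4.3 A × 240 V = 1032 W = 1.032 kW
Runtime = 2 h/week × 20 weeks = 40 h
Energy = 1.032 kW × 40 h = 41.28 kWh
Cost = 41.28 kWh × $0.29/kWh = $11.97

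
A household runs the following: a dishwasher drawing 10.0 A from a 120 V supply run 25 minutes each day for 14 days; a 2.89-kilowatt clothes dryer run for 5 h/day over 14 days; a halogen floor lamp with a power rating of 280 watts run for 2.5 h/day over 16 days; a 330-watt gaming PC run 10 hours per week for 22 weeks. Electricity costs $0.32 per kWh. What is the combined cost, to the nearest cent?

$93.79

dishwasher: Power = 10.0 A × 120 V = 1200 W = 1.2 kW
dishwasher: Runtime = 25 min × 14 = 350 min = 5.833333… h
dishwasher: 1.2 kW × 5.833333… h = 7 kWh
clothes dryer: Runtime = 5 h/day × 14 days = 70 h
clothes dryer: 2.89 kW × 70 h = 202.3 kWh
halogen floor lamp: Runtime = 2.5 h/day × 16 days = 40 h
halogen floor lamp: 0.28 kW × 40 h = 11.2 kWh
gaming PC: Runtime = 10 h/week × 22 weeks = 220 h
gaming PC: 0.33 kW × 220 h = 72.6 kWh
Total energy = 293.1 kWh
Cost = 293.1 × $0.32 = $93.79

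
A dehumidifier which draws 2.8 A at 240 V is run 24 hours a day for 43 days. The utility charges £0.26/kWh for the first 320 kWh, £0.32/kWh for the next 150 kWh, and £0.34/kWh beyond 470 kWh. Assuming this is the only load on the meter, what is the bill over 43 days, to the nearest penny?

£207.19

Power = 2.8 A × 240 V = 672 W = 0.672 kW
Runtime = 24 h × 43 = 1032 h
Energy = 0.672 kW × 1032 h = 693.504 kWh
Tier 1 (0–320 kWh): 320 × £0.26 = £83.2
Tier 2 (320–470 kWh): 150 × £0.32 = £48
Above 470 kWh: 223.504 × £0.34 = £75.99136
Bill = £207.19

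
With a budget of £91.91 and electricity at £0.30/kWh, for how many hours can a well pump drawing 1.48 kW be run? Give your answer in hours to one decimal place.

207.0 h

Energy available = £91.91 ÷ £0.30/kWh = 306.3667 kWh
Hours = 306.3667 kWh ÷ 1.48 kW = 207.0 h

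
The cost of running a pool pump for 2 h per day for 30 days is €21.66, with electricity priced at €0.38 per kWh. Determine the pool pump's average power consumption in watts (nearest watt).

Energy = €21.66 ÷ €0.38/kWh = 57 kWh
Runtime = 2 h/day × 30 days = 60 h
Power = 57 kWh ÷ 60 h = 0.95 kW = 950 W

950 W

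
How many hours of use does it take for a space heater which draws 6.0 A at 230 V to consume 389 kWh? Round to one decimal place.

281.9 h

Power = 6.0 A × 230 V = 1380 W = 1.38 kW
Hours = 389 kWh ÷ 1.38 kW = 281.9 h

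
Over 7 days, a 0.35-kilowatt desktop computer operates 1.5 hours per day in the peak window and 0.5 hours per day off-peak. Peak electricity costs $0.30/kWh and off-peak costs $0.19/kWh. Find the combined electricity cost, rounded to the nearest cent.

Peak energy = 0.35 kW × 1.5 h × 7 = 3.675 kWh
Off-peak energy = 0.35 kW × 0.5 h × 7 = 1.225 kWh
Cost = 3.675 × $0.30 + 1.225 × $0.19 = $1.1025 + $0.23275 = $1.34

$1.34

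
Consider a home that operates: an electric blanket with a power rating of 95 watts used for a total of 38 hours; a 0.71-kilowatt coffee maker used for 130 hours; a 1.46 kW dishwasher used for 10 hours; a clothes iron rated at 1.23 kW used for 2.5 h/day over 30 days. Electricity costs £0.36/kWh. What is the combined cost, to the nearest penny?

£72.99

electric blanket: 0.095 kW × 38 h = 3.61 kWh
coffee maker: 0.71 kW × 130 h = 92.3 kWh
dishwasher: 1.46 kW × 10 h = 14.6 kWh
clothes iron: Runtime = 2.5 h/day × 30 days = 75 h
clothes iron: 1.23 kW × 75 h = 92.25 kWh
Total energy = 202.76 kWh
Cost = 202.76 × £0.36 = £72.99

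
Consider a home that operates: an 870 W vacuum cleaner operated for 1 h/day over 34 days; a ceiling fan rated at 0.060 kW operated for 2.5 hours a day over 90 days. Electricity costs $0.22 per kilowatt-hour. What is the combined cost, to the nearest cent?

vacuum cleaner: Runtime = 1 h/day × 34 days = 34 h
vacuum cleaner: 0.87 kW × 34 h = 29.58 kWh
ceiling fan: Runtime = 2.5 h/day × 90 days = 225 h
ceiling fan: 0.06 kW × 225 h = 13.5 kWh
Total energy = 43.08 kWh
Cost = 43.08 × $0.22 = $9.48

$9.48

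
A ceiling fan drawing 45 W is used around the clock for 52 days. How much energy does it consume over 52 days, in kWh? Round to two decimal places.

Runtime = 24 h × 52 = 1248 h
Energy = 0.045 kW × 1248 h = 56.16 kWh

56.16 kWh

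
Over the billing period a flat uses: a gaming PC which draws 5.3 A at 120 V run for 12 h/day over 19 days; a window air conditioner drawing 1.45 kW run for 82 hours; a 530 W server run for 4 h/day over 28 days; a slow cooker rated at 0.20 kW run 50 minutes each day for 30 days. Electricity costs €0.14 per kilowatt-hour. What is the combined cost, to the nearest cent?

€45.96

gaming PC: Power = 5.3 A × 120 V = 636 W = 0.636 kW
gaming PC: Runtime = 12 h/day × 19 days = 228 h
gaming PC: 0.636 kW × 228 h = 145.008 kWh
window air conditioner: 1.45 kW × 82 h = 118.9 kWh
server: Runtime = 4 h/day × 28 days = 112 h
server: 0.53 kW × 112 h = 59.36 kWh
slow cooker: Runtime = 50 min × 30 = 1500 min = 25 h
slow cooker: 0.2 kW × 25 h = 5 kWh
Total energy = 328.268 kWh
Cost = 328.268 × €0.14 = €45.96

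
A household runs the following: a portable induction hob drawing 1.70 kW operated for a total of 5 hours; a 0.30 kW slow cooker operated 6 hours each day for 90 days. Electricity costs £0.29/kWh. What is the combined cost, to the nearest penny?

portable induction hob: 1.7 kW × 5 h = 8.5 kWh
slow cooker: Runtime = 6 h/day × 90 days = 540 h
slow cooker: 0.3 kW × 540 h = 162 kWh
Total energy = 170.5 kWh
Cost = 170.5 × £0.29 = £49.45

£49.45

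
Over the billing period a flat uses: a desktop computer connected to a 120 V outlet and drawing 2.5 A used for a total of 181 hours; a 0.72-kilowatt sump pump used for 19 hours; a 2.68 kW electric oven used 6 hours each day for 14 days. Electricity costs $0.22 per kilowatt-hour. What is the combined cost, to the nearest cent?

desktop computer: Power = 2.5 A × 120 V = 300 W = 0.3 kW
desktop computer: 0.3 kW × 181 h = 54.3 kWh
sump pump: 0.72 kW × 19 h = 13.68 kWh
electric oven: Runtime = 6 h/day × 14 days = 84 h
electric oven: 2.68 kW × 84 h = 225.12 kWh
Total energy = 293.1 kWh
Cost = 293.1 × $0.22 = $64.48

$64.48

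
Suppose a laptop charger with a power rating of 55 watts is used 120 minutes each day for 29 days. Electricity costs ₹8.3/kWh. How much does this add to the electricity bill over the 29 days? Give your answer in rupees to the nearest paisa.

₹26.48

Runtime = 120 min × 29 = 3480 min = 58 h
Energy = 0.055 kW × 58 h = 3.19 kWh
Cost = 3.19 kWh × ₹8.3/kWh = ₹26.48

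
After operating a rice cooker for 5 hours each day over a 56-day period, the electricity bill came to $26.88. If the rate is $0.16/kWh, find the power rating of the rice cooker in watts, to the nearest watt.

Energy = $26.88 ÷ $0.16/kWh = 168 kWh
Runtime = 5 h/day × 56 days = 280 h
Power = 168 kWh ÷ 280 h = 0.6 kW = 600 W

600 W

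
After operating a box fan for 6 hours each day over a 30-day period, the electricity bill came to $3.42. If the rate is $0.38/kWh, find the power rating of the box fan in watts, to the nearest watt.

Energy = $3.42 ÷ $0.38/kWh = 9 kWh
Runtime = 6 h/day × 30 days = 180 h
Power = 9 kWh ÷ 180 h = 0.05 kW = 50 W

50 W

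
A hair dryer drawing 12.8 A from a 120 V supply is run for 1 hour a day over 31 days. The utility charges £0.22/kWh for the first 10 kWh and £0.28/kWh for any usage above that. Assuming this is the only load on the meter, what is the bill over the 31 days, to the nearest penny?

£12.73

Power = 12.8 A × 120 V = 1536 W = 1.536 kW
Runtime = 1 h/day × 31 days = 31 h
Energy = 1.536 kW × 31 h = 47.616 kWh
Tier 1 (0–10 kWh): 10 × £0.22 = £2.2
Above 10 kWh: 37.616 × £0.28 = £10.53248
Bill = £12.73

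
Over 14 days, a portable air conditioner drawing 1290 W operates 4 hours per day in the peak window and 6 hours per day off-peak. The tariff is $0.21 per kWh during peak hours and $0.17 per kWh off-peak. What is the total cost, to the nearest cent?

$33.59

Peak energy = 1.29 kW × 4 h × 14 = 72.24 kWh
Off-peak energy = 1.29 kW × 6 h × 14 = 108.36 kWh
Cost = 72.24 × $0.21 + 108.36 × $0.17 = $15.1704 + $18.4212 = $33.59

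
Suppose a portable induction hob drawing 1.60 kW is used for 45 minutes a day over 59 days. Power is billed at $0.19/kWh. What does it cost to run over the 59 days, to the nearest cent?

$13.45

Runtime = 45 min × 59 = 2655 min = 44.25 h
Energy = 1.6 kW × 44.25 h = 70.8 kWh
Cost = 70.8 kWh × $0.19/kWh = $13.45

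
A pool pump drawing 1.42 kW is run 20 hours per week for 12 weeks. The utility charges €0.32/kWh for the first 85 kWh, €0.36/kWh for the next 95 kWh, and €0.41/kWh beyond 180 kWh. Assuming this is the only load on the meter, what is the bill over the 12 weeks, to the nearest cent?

€127.33

Runtime = 20 h/week × 12 weeks = 240 h
Energy = 1.42 kW × 240 h = 340.8 kWh
Tier 1 (0–85 kWh): 85 × €0.32 = €27.2
Tier 2 (85–180 kWh): 95 × €0.36 = €34.2
Above 180 kWh: 160.8 × €0.41 = €65.928
Bill = €127.33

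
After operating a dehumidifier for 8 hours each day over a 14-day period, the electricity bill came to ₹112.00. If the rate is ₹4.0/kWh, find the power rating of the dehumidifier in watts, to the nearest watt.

Energy = ₹112.00 ÷ ₹4.0/kWh = 28 kWh
Runtime = 8 h/day × 14 days = 112 h
Power = 28 kWh ÷ 112 h = 0.25 kW = 250 W

250 W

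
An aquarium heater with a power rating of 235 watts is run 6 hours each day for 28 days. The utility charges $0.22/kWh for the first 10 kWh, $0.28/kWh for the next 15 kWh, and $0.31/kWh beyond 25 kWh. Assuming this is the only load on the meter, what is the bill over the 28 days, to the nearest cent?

$10.89

Runtime = 6 h/day × 28 days = 168 h
Energy = 0.235 kW × 168 h = 39.48 kWh
Tier 1 (0–10 kWh): 10 × $0.22 = $2.2
Tier 2 (10–25 kWh): 15 × $0.28 = $4.2
Above 25 kWh: 14.48 × $0.31 = $4.4888
Bill = $10.89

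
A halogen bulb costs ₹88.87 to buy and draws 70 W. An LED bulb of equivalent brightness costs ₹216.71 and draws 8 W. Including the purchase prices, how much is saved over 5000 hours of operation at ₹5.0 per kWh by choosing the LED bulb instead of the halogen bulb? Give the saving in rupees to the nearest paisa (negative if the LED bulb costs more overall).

₹1422.16

halogen bulb: ₹88.87 + (70/1000) kW × 5000 h × ₹5.0 = ₹88.87 + ₹1750 = ₹1838.87
LED bulb: ₹216.71 + (8/1000) kW × 5000 h × ₹5.0 = ₹216.71 + ₹200 = ₹416.71
Saving = ₹1838.87 − ₹416.71 = ₹1422.16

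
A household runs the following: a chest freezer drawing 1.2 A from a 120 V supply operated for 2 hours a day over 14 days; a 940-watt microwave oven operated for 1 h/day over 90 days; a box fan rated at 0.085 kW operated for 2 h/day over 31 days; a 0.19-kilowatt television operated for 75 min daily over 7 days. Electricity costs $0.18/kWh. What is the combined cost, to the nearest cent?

chest freezer: Power = 1.2 A × 120 V = 144 W = 0.144 kW
chest freezer: Runtime = 2 h/day × 14 days = 28 h
chest freezer: 0.144 kW × 28 h = 4.032 kWh
microwave oven: Runtime = 1 h/day × 90 days = 90 h
microwave oven: 0.94 kW × 90 h = 84.6 kWh
box fan: Runtime = 2 h/day × 31 days = 62 h
box fan: 0.085 kW × 62 h = 5.27 kWh
television: Runtime = 75 min × 7 = 525 min = 8.75 h
television: 0.19 kW × 8.75 h = 1.6625 kWh
Total energy = 95.5645 kWh
Cost = 95.5645 × $0.18 = $17.20

$17.20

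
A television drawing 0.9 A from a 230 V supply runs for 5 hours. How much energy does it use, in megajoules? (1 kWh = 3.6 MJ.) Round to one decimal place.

Power = 0.9 A × 230 V = 207 W = 0.207 kW
Energy = 0.207 kW × 5 h = 1.035 kWh
= 1.035 × 3.6 MJ = 3.7 MJ

3.7 MJ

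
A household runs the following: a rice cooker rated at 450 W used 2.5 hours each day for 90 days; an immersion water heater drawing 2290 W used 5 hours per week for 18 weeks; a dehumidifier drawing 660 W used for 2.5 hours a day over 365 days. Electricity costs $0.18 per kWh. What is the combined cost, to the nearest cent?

$163.73

rice cooker: Runtime = 2.5 h/day × 90 days = 225 h
rice cooker: 0.45 kW × 225 h = 101.25 kWh
immersion water heater: Runtime = 5 h/week × 18 weeks = 90 h
immersion water heater: 2.29 kW × 90 h = 206.1 kWh
dehumidifier: Runtime = 2.5 h/day × 365 days = 912.5 h
dehumidifier: 0.66 kW × 912.5 h = 602.25 kWh
Total energy = 909.6 kWh
Cost = 909.6 × $0.18 = $163.73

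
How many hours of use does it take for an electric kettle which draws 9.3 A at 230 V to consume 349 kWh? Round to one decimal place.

163.2 h

Power = 9.3 A × 230 V = 2139 W = 2.139 kW
Hours = 349 kWh ÷ 2.139 kW = 163.2 h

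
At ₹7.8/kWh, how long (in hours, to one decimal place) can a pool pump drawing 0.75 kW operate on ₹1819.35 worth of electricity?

311.0 h

Energy available = ₹1819.35 ÷ ₹7.8/kWh = 233.25 kWh
Hours = 233.25 kWh ÷ 0.75 kW = 311.0 h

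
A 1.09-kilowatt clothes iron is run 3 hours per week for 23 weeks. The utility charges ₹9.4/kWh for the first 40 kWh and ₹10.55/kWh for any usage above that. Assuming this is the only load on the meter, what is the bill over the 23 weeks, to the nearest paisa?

₹747.47

Runtime = 3 h/week × 23 weeks = 69 h
Energy = 1.09 kW × 69 h = 75.21 kWh
Tier 1 (0–40 kWh): 40 × ₹9.4 = ₹376
Above 40 kWh: 35.21 × ₹10.55 = ₹371.4655
Bill = ₹747.47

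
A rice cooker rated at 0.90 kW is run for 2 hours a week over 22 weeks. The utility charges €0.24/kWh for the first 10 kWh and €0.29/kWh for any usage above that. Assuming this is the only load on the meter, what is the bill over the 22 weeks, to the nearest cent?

€10.98

Runtime = 2 h/week × 22 weeks = 44 h
Energy = 0.9 kW × 44 h = 39.6 kWh
Tier 1 (0–10 kWh): 10 × €0.24 = €2.4
Above 10 kWh: 29.6 × €0.29 = €8.584
Bill = €10.98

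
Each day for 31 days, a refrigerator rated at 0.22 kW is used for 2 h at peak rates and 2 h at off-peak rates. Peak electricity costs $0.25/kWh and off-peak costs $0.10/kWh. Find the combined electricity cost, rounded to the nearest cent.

Peak energy = 0.22 kW × 2 h × 31 = 13.64 kWh
Off-peak energy = 0.22 kW × 2 h × 31 = 13.64 kWh
Cost = 13.64 × $0.25 + 13.64 × $0.10 = $3.41 + $1.364 = $4.77

$4.77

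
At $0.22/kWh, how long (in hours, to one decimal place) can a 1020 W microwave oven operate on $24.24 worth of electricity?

108.0 h

Energy available = $24.24 ÷ $0.22/kWh = 110.1818 kWh
Hours = 110.1818 kWh ÷ 1.02 kW = 108.0 h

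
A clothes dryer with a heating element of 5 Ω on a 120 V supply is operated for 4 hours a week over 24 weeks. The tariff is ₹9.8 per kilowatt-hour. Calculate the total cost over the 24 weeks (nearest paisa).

₹2709.50

Power = V²/R = 120²/5 = 2880 W = 2.88 kW
Runtime = 4 h/week × 24 weeks = 96 h
Energy = 2.88 kW × 96 h = 276.48 kWh
Cost = 276.48 kWh × ₹9.8/kWh = ₹2709.50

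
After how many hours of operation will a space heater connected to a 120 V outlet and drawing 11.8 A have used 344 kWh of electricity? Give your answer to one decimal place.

Power = 11.8 A × 120 V = 1416 W = 1.416 kW
Hours = 344 kWh ÷ 1.416 kW = 242.9 h

242.9 h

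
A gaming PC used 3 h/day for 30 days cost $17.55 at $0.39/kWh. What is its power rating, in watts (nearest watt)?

500 W

Energy = $17.55 ÷ $0.39/kWh = 45 kWh
Runtime = 3 h/day × 30 days = 90 h
Power = 45 kWh ÷ 90 h = 0.5 kW = 500 W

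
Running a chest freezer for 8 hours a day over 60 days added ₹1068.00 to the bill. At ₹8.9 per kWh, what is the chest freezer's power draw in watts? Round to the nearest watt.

250 W

Energy = ₹1068.00 ÷ ₹8.9/kWh = 120 kWh
Runtime = 8 h/day × 60 days = 480 h
Power = 120 kWh ÷ 480 h = 0.25 kW = 250 W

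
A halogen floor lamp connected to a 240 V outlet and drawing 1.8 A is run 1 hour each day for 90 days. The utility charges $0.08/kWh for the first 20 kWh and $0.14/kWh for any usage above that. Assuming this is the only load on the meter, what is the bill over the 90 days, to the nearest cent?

Power = 1.8 A × 240 V = 432 W = 0.432 kW
Runtime = 1 h/day × 90 days = 90 h
Energy = 0.432 kW × 90 h = 38.88 kWh
Tier 1 (0–20 kWh): 20 × $0.08 = $1.6
Above 20 kWh: 18.88 × $0.14 = $2.6432
Bill = $4.24

$4.24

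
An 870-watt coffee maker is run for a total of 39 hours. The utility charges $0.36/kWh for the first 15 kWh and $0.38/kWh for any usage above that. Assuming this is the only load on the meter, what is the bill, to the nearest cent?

$12.59

Energy = 0.87 kW × 39 h = 33.93 kWh
Tier 1 (0–15 kWh): 15 × $0.36 = $5.4
Above 15 kWh: 18.93 × $0.38 = $7.1934
Bill = $12.59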